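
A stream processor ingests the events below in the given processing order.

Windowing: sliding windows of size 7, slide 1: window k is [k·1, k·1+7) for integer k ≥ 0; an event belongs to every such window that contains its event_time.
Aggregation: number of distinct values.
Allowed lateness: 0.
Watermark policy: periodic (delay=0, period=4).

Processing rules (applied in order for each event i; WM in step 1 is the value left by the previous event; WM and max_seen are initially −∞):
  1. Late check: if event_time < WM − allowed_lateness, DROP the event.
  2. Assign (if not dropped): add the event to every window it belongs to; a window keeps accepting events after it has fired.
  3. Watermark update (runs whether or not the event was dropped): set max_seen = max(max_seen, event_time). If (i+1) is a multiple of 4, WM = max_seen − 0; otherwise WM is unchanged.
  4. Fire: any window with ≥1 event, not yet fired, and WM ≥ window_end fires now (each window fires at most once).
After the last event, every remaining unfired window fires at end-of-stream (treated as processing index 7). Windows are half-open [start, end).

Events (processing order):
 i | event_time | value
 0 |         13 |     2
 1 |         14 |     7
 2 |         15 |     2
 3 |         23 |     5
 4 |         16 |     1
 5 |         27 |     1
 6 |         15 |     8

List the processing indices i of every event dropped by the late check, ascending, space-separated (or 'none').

i=0 t=13 v=2: → [13,20),[12,19),[11,18),[10,17),[9,16),[8,15),[7,14); WM=−∞
i=1 t=14 v=7: → [14,21),[13,20),[12,19),[11,18),[10,17),[9,16),[8,15); WM=−∞
i=2 t=15 v=2: → [15,22),[14,21),[13,20),[12,19),[11,18),[10,17),[9,16); WM=−∞
i=3 t=23 v=5: → [23,30),[22,29),[21,28),[20,27),[19,26),[18,25),[17,24); WM=23; [7,14) fires=1 [8,15) fires=2 [9,16) fires=2 [10,17) fires=2 [11,18) fires=2 [12,19) fires=2 [13,20) fires=2 [14,21) fires=2 [15,22) fires=1
i=4 t=16 v=1: DROP (t<23-0); WM=23
i=5 t=27 v=1: → [27,34),[26,33),[25,32),[24,31),[23,30),[22,29),[21,28); WM=23
i=6 t=15 v=8: DROP (t<23-0); WM=23

4 6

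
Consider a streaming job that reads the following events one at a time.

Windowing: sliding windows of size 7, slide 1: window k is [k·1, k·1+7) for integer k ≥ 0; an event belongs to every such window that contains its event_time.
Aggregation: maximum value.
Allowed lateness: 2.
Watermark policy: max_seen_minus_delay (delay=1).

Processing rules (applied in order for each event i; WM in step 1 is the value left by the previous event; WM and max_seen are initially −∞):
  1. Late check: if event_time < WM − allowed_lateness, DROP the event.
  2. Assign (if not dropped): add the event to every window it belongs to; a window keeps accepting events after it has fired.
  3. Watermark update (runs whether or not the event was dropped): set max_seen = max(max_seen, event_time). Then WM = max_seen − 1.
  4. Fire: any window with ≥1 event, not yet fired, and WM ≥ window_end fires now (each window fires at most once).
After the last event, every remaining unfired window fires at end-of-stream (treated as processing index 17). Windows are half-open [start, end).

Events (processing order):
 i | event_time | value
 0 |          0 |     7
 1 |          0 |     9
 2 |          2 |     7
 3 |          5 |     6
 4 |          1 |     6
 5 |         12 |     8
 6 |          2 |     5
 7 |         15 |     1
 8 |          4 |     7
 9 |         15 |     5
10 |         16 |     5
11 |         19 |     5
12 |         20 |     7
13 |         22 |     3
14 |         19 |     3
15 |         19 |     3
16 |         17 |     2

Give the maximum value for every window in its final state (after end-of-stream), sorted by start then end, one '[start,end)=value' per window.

i=0 t=0 v=7: → [0,7); WM=-1
i=1 t=0 v=9: → [0,7); WM=-1
i=2 t=2 v=7: → [2,9),[1,8),[0,7); WM=1
i=3 t=5 v=6: → [5,12),[4,11),[3,10),[2,9),[1,8),[0,7); WM=4
i=4 t=1 v=6: DROP (t<4-2); WM=4
i=5 t=12 v=8: → [12,19),[11,18),[10,17),[9,16),[8,15),[7,14),[6,13); WM=11; [0,7) fires=9 [1,8) fires=7 [2,9) fires=7 [3,10) fires=6 [4,11) fires=6
i=6 t=2 v=5: DROP (t<11-2); WM=11
i=7 t=15 v=1: → [15,22),[14,21),[13,20),[12,19),[11,18),[10,17),[9,16); WM=14; [5,12) fires=6 [6,13) fires=8 [7,14) fires=8
i=8 t=4 v=7: DROP (t<14-2); WM=14
i=9 t=15 v=5: → [15,22),[14,21),[13,20),[12,19),[11,18),[10,17),[9,16); WM=14
i=10 t=16 v=5: → [16,23),[15,22),[14,21),[13,20),[12,19),[11,18),[10,17); WM=15; [8,15) fires=8
i=11 t=19 v=5: → [19,26),[18,25),[17,24),[16,23),[15,22),[14,21),[13,20); WM=18; [9,16) fires=8 [10,17) fires=8 [11,18) fires=8
i=12 t=20 v=7: → [20,27),[19,26),[18,25),[17,24),[16,23),[15,22),[14,21); WM=19; [12,19) fires=8
i=13 t=22 v=3: → [22,29),[21,28),[20,27),[19,26),[18,25),[17,24),[16,23); WM=21; [13,20) fires=5 [14,21) fires=7
i=14 t=19 v=3: → [19,26),[18,25),[17,24),[16,23),[15,22),[14,21),[13,20); WM=21
i=15 t=19 v=3: → [19,26),[18,25),[17,24),[16,23),[15,22),[14,21),[13,20); WM=21
i=16 t=17 v=2: DROP (t<21-2); WM=21

[0,7)=9 [1,8)=7 [2,9)=7 [3,10)=6 [4,11)=6 [5,12)=6 [6,13)=8 [7,14)=8 [8,15)=8 [9,16)=8 [10,17)=8 [11,18)=8 [12,19)=8 [13,20)=5 [14,21)=7 [15,22)=7 [16,23)=7 [17,24)=7 [18,25)=7 [19,26)=7 [20,27)=7 [21,28)=3 [22,29)=3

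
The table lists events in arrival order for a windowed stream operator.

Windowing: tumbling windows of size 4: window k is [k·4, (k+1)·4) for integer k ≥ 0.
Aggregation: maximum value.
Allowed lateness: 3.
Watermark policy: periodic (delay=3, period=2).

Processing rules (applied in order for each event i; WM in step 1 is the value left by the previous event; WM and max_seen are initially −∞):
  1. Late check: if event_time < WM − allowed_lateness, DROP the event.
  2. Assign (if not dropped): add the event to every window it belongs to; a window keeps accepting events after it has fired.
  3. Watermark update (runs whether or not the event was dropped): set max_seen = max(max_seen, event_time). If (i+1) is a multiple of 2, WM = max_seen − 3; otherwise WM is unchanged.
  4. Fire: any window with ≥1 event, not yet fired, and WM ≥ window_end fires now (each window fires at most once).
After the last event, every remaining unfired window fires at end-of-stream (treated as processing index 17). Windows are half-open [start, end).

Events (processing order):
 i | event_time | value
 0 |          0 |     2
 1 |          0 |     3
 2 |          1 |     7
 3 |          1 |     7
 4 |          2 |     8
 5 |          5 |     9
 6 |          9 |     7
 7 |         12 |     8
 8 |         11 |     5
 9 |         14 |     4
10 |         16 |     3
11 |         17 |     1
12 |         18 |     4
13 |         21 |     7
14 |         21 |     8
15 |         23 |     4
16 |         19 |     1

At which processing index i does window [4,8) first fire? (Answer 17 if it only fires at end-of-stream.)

i=0 t=0 v=2: → [0,4); WM=−∞
i=1 t=0 v=3: → [0,4); WM=-3
i=2 t=1 v=7: → [0,4); WM=-3
i=3 t=1 v=7: → [0,4); WM=-2
i=4 t=2 v=8: → [0,4); WM=-2
i=5 t=5 v=9: → [4,8); WM=2
i=6 t=9 v=7: → [8,12); WM=2
i=7 t=12 v=8: → [12,16); WM=9; [0,4) fires=8 [4,8) fires=9
i=8 t=11 v=5: → [8,12); WM=9
i=9 t=14 v=4: → [12,16); WM=11
i=10 t=16 v=3: → [16,20); WM=11
i=11 t=17 v=1: → [16,20); WM=14; [8,12) fires=7
i=12 t=18 v=4: → [16,20); WM=14
i=13 t=21 v=7: → [20,24); WM=18; [12,16) fires=8
i=14 t=21 v=8: → [20,24); WM=18
i=15 t=23 v=4: → [20,24); WM=20; [16,20) fires=4
i=16 t=19 v=1: → [16,20); WM=20

7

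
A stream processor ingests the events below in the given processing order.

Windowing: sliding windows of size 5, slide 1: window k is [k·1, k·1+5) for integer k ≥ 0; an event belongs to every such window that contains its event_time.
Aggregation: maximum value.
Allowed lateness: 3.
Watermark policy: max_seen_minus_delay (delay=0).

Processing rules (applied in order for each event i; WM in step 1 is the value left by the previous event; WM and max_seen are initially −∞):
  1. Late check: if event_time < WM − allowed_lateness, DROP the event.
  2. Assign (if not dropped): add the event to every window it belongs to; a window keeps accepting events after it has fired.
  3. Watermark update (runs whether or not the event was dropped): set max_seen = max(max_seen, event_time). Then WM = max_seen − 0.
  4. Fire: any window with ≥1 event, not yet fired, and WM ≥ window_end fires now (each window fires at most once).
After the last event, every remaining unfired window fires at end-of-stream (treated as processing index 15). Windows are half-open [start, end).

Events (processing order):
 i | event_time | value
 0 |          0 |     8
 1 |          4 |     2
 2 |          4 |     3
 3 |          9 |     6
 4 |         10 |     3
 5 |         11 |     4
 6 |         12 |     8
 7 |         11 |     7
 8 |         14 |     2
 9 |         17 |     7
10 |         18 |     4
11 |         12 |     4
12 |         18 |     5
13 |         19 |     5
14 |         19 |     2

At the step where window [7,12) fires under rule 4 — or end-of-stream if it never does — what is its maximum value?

i=0 t=0 v=8: → [0,5); WM=0
i=1 t=4 v=2: → [4,9),[3,8),[2,7),[1,6),[0,5); WM=4
i=2 t=4 v=3: → [4,9),[3,8),[2,7),[1,6),[0,5); WM=4
i=3 t=9 v=6: → [9,14),[8,13),[7,12),[6,11),[5,10); WM=9; [0,5) fires=8 [1,6) fires=3 [2,7) fires=3 [3,8) fires=3 [4,9) fires=3
i=4 t=10 v=3: → [10,15),[9,14),[8,13),[7,12),[6,11); WM=10; [5,10) fires=6
i=5 t=11 v=4: → [11,16),[10,15),[9,14),[8,13),[7,12); WM=11; [6,11) fires=6
i=6 t=12 v=8: → [12,17),[11,16),[10,15),[9,14),[8,13); WM=12; [7,12) fires=6
i=7 t=11 v=7: → [11,16),[10,15),[9,14),[8,13),[7,12); WM=12
i=8 t=14 v=2: → [14,19),[13,18),[12,17),[11,16),[10,15); WM=14; [8,13) fires=8 [9,14) fires=8
i=9 t=17 v=7: → [17,22),[16,21),[15,20),[14,19),[13,18); WM=17; [10,15) fires=8 [11,16) fires=8 [12,17) fires=8
i=10 t=18 v=4: → [18,23),[17,22),[16,21),[15,20),[14,19); WM=18; [13,18) fires=7
i=11 t=12 v=4: DROP (t<18-3); WM=18
i=12 t=18 v=5: → [18,23),[17,22),[16,21),[15,20),[14,19); WM=18
i=13 t=19 v=5: → [19,24),[18,23),[17,22),[16,21),[15,20); WM=19; [14,19) fires=7
i=14 t=19 v=2: → [19,24),[18,23),[17,22),[16,21),[15,20); WM=19

6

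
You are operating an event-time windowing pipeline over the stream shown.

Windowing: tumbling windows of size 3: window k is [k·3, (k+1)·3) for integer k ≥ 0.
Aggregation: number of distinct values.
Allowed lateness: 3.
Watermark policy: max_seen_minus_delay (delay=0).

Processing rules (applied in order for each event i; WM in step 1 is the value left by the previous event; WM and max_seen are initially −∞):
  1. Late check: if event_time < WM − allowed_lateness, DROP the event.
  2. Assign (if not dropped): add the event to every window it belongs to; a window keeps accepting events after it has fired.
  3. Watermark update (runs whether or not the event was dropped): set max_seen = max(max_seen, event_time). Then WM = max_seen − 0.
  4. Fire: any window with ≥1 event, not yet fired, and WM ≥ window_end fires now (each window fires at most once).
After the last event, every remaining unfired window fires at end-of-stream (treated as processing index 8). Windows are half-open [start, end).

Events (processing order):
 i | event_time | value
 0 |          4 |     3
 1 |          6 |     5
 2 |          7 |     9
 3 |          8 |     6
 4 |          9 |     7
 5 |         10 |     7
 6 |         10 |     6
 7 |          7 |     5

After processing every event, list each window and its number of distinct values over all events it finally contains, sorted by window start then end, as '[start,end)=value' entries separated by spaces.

[3,6)=1 [6,9)=3 [9,12)=2

i=0 t=4 v=3: → [3,6); WM=4
i=1 t=6 v=5: → [6,9); WM=6; [3,6) fires=1
i=2 t=7 v=9: → [6,9); WM=7
i=3 t=8 v=6: → [6,9); WM=8
i=4 t=9 v=7: → [9,12); WM=9; [6,9) fires=3
i=5 t=10 v=7: → [9,12); WM=10
i=6 t=10 v=6: → [9,12); WM=10
i=7 t=7 v=5: → [6,9); WM=10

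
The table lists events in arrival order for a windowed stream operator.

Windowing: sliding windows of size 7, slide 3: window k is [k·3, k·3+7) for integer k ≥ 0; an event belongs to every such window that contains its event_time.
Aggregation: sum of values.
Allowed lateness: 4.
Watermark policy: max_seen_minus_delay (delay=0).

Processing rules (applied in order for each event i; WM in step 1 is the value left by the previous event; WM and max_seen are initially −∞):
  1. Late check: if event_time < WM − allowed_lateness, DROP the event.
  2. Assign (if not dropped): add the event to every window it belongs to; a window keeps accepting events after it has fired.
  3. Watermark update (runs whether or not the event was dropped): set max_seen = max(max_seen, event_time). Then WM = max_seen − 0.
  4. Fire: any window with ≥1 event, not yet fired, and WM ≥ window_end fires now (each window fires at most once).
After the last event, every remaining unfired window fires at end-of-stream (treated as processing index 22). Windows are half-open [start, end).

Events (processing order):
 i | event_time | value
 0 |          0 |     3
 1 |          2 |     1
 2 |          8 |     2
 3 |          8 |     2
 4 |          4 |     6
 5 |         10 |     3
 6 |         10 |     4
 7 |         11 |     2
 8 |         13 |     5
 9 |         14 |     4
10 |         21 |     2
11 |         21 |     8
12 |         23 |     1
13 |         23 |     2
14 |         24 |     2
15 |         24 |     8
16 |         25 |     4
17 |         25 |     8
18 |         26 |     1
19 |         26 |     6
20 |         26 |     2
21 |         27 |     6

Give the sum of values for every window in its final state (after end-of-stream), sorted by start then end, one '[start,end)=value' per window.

i=0 t=0 v=3: → [0,7); WM=0
i=1 t=2 v=1: → [0,7); WM=2
i=2 t=8 v=2: → [6,13),[3,10); WM=8; [0,7) fires=4
i=3 t=8 v=2: → [6,13),[3,10); WM=8
i=4 t=4 v=6: → [3,10),[0,7); WM=8
i=5 t=10 v=3: → [9,16),[6,13); WM=10; [3,10) fires=10
i=6 t=10 v=4: → [9,16),[6,13); WM=10
i=7 t=11 v=2: → [9,16),[6,13); WM=11
i=8 t=13 v=5: → [12,19),[9,16); WM=13; [6,13) fires=13
i=9 t=14 v=4: → [12,19),[9,16); WM=14
i=10 t=21 v=2: → [21,28),[18,25),[15,22); WM=21; [9,16) fires=18 [12,19) fires=9
i=11 t=21 v=8: → [21,28),[18,25),[15,22); WM=21
i=12 t=23 v=1: → [21,28),[18,25); WM=23; [15,22) fires=10
i=13 t=23 v=2: → [21,28),[18,25); WM=23
i=14 t=24 v=2: → [24,31),[21,28),[18,25); WM=24
i=15 t=24 v=8: → [24,31),[21,28),[18,25); WM=24
i=16 t=25 v=4: → [24,31),[21,28); WM=25; [18,25) fires=23
i=17 t=25 v=8: → [24,31),[21,28); WM=25
i=18 t=26 v=1: → [24,31),[21,28); WM=26
i=19 t=26 v=6: → [24,31),[21,28); WM=26
i=20 t=26 v=2: → [24,31),[21,28); WM=26
i=21 t=27 v=6: → [27,34),[24,31),[21,28); WM=27

[0,7)=10 [3,10)=10 [6,13)=13 [9,16)=18 [12,19)=9 [15,22)=10 [18,25)=23 [21,28)=50 [24,31)=37 [27,34)=6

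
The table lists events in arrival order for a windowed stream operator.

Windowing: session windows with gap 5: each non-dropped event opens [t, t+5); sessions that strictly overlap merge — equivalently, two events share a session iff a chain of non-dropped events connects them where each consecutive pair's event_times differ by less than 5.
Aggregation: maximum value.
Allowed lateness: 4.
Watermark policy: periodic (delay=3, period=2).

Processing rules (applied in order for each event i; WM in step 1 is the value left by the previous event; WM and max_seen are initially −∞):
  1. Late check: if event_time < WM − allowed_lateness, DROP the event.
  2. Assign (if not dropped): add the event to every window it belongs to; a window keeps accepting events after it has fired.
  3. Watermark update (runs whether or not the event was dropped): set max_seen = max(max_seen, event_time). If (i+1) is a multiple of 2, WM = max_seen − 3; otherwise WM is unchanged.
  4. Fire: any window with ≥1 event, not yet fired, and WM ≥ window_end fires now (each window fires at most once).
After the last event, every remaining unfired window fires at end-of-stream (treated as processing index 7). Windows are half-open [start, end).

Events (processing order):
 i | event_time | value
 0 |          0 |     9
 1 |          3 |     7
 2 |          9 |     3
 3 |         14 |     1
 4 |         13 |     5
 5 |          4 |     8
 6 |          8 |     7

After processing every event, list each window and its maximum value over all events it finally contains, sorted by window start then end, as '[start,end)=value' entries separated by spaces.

i=0 t=0 v=9: → [0,5); WM=−∞
i=1 t=3 v=7: → [0,8); WM=0
i=2 t=9 v=3: → [9,14); WM=0
i=3 t=14 v=1: → [14,19); WM=11
i=4 t=13 v=5: → [9,19); WM=11
i=5 t=4 v=8: DROP (t<11-4); WM=11
i=6 t=8 v=7: → [8,19); WM=11

[0,8)=9 [8,19)=7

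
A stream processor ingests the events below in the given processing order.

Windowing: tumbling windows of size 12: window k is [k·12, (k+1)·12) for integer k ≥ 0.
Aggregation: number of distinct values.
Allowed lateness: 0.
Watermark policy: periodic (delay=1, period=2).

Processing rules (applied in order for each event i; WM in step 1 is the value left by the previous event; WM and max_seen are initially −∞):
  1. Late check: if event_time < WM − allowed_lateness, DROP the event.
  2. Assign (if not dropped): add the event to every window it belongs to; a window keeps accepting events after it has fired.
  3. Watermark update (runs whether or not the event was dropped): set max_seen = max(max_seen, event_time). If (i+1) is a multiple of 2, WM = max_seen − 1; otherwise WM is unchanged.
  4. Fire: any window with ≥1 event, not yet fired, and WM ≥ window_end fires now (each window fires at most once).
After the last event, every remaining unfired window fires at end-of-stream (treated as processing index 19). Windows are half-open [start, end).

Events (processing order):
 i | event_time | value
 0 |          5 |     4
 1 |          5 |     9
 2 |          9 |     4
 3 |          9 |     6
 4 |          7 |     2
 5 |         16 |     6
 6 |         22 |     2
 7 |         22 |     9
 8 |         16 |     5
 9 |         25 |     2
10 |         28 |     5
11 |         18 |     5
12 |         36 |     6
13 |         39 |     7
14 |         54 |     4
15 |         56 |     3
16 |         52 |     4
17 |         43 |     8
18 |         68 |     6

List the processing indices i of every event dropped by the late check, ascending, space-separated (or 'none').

i=0 t=5 v=4: → [0,12); WM=−∞
i=1 t=5 v=9: → [0,12); WM=4
i=2 t=9 v=4: → [0,12); WM=4
i=3 t=9 v=6: → [0,12); WM=8
i=4 t=7 v=2: DROP (t<8-0); WM=8
i=5 t=16 v=6: → [12,24); WM=15; [0,12) fires=3
i=6 t=22 v=2: → [12,24); WM=15
i=7 t=22 v=9: → [12,24); WM=21
i=8 t=16 v=5: DROP (t<21-0); WM=21
i=9 t=25 v=2: → [24,36); WM=24; [12,24) fires=3
i=10 t=28 v=5: → [24,36); WM=24
i=11 t=18 v=5: DROP (t<24-0); WM=27
i=12 t=36 v=6: → [36,48); WM=27
i=13 t=39 v=7: → [36,48); WM=38; [24,36) fires=2
i=14 t=54 v=4: → [48,60); WM=38
i=15 t=56 v=3: → [48,60); WM=55; [36,48) fires=2
i=16 t=52 v=4: DROP (t<55-0); WM=55
i=17 t=43 v=8: DROP (t<55-0); WM=55
i=18 t=68 v=6: → [60,72); WM=55

4 8 11 16 17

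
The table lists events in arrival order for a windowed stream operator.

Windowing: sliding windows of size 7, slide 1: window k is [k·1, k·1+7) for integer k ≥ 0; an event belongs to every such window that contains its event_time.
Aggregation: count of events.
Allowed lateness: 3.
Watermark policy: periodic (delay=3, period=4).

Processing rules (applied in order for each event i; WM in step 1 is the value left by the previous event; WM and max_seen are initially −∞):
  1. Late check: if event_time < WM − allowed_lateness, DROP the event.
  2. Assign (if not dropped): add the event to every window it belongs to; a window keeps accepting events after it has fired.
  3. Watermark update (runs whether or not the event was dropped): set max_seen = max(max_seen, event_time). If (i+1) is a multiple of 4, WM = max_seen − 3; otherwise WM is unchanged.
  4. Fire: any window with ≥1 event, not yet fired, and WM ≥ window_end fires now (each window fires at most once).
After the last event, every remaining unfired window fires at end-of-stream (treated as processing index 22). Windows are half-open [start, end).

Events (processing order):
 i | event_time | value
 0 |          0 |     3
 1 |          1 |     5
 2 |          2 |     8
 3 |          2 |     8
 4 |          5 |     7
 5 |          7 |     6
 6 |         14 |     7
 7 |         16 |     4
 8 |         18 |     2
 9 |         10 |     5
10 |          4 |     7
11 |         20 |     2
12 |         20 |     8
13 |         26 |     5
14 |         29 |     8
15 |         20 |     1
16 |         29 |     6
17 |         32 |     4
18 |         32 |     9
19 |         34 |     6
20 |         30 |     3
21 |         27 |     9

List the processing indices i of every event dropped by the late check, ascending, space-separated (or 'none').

i=0 t=0 v=3: → [0,7); WM=−∞
i=1 t=1 v=5: → [1,8),[0,7); WM=−∞
i=2 t=2 v=8: → [2,9),[1,8),[0,7); WM=−∞
i=3 t=2 v=8: → [2,9),[1,8),[0,7); WM=-1
i=4 t=5 v=7: → [5,12),[4,11),[3,10),[2,9),[1,8),[0,7); WM=-1
i=5 t=7 v=6: → [7,14),[6,13),[5,12),[4,11),[3,10),[2,9),[1,8); WM=-1
i=6 t=14 v=7: → [14,21),[13,20),[12,19),[11,18),[10,17),[9,16),[8,15); WM=-1
i=7 t=16 v=4: → [16,23),[15,22),[14,21),[13,20),[12,19),[11,18),[10,17); WM=13; [0,7) fires=5 [1,8) fires=5 [2,9) fires=4 [3,10) fires=2 [4,11) fires=2 [5,12) fires=2 [6,13) fires=1
i=8 t=18 v=2: → [18,25),[17,24),[16,23),[15,22),[14,21),[13,20),[12,19); WM=13
i=9 t=10 v=5: → [10,17),[9,16),[8,15),[7,14),[6,13),[5,12),[4,11); WM=13
i=10 t=4 v=7: DROP (t<13-3); WM=13
i=11 t=20 v=2: → [20,27),[19,26),[18,25),[17,24),[16,23),[15,22),[14,21); WM=17; [7,14) fires=2 [8,15) fires=2 [9,16) fires=2 [10,17) fires=3
i=12 t=20 v=8: → [20,27),[19,26),[18,25),[17,24),[16,23),[15,22),[14,21); WM=17
i=13 t=26 v=5: → [26,33),[25,32),[24,31),[23,30),[22,29),[21,28),[20,27); WM=17
i=14 t=29 v=8: → [29,36),[28,35),[27,34),[26,33),[25,32),[24,31),[23,30); WM=17
i=15 t=20 v=1: → [20,27),[19,26),[18,25),[17,24),[16,23),[15,22),[14,21); WM=26; [11,18) fires=2 [12,19) fires=3 [13,20) fires=3 [14,21) fires=6 [15,22) fires=5 [16,23) fires=5 [17,24) fires=4 [18,25) fires=4 [19,26) fires=3
i=16 t=29 v=6: → [29,36),[28,35),[27,34),[26,33),[25,32),[24,31),[23,30); WM=26
i=17 t=32 v=4: → [32,39),[31,38),[30,37),[29,36),[28,35),[27,34),[26,33); WM=26
i=18 t=32 v=9: → [32,39),[31,38),[30,37),[29,36),[28,35),[27,34),[26,33); WM=26
i=19 t=34 v=6: → [34,41),[33,40),[32,39),[31,38),[30,37),[29,36),[28,35); WM=31; [20,27) fires=4 [21,28) fires=1 [22,29) fires=1 [23,30) fires=3 [24,31) fires=3
i=20 t=30 v=3: → [30,37),[29,36),[28,35),[27,34),[26,33),[25,32),[24,31); WM=31
i=21 t=27 v=9: DROP (t<31-3); WM=31

10 21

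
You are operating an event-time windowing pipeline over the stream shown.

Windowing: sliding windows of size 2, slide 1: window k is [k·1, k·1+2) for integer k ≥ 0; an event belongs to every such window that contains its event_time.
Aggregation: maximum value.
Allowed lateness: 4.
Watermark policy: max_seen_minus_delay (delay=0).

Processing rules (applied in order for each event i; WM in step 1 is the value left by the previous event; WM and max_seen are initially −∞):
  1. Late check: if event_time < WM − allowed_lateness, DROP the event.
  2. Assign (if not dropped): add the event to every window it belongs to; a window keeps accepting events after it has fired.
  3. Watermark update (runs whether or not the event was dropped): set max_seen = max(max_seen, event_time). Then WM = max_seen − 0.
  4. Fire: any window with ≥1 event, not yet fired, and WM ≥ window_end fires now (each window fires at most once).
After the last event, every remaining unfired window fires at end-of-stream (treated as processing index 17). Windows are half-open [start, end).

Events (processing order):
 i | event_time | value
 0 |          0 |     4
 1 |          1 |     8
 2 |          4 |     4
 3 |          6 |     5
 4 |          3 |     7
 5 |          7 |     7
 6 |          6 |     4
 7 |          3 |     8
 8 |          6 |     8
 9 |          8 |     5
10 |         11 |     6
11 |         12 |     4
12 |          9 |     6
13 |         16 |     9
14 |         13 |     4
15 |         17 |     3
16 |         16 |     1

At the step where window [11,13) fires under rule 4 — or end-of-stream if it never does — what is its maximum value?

i=0 t=0 v=4: → [0,2); WM=0
i=1 t=1 v=8: → [1,3),[0,2); WM=1
i=2 t=4 v=4: → [4,6),[3,5); WM=4; [0,2) fires=8 [1,3) fires=8
i=3 t=6 v=5: → [6,8),[5,7); WM=6; [3,5) fires=4 [4,6) fires=4
i=4 t=3 v=7: → [3,5),[2,4); WM=6; [2,4) fires=7
i=5 t=7 v=7: → [7,9),[6,8); WM=7; [5,7) fires=5
i=6 t=6 v=4: → [6,8),[5,7); WM=7
i=7 t=3 v=8: → [3,5),[2,4); WM=7
i=8 t=6 v=8: → [6,8),[5,7); WM=7
i=9 t=8 v=5: → [8,10),[7,9); WM=8; [6,8) fires=8
i=10 t=11 v=6: → [11,13),[10,12); WM=11; [7,9) fires=7 [8,10) fires=5
i=11 t=12 v=4: → [12,14),[11,13); WM=12; [10,12) fires=6
i=12 t=9 v=6: → [9,11),[8,10); WM=12; [9,11) fires=6
i=13 t=16 v=9: → [16,18),[15,17); WM=16; [11,13) fires=6 [12,14) fires=4
i=14 t=13 v=4: → [13,15),[12,14); WM=16; [13,15) fires=4
i=15 t=17 v=3: → [17,19),[16,18); WM=17; [15,17) fires=9
i=16 t=16 v=1: → [16,18),[15,17); WM=17

6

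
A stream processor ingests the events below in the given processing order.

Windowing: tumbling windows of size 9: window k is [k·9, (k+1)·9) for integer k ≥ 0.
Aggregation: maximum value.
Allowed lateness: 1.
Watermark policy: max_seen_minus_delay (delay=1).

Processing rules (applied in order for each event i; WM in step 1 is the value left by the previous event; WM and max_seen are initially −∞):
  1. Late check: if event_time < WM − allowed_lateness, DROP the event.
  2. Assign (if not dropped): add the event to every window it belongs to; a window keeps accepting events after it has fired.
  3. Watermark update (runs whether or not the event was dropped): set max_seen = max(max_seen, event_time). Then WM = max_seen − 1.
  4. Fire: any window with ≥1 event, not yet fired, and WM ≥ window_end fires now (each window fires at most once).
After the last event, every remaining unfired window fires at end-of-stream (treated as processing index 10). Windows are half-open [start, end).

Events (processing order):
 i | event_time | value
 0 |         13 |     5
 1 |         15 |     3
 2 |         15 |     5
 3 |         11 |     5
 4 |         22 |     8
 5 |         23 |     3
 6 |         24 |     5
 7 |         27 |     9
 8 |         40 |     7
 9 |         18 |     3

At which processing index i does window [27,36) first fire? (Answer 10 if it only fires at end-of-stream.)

8

i=0 t=13 v=5: → [9,18); WM=12
i=1 t=15 v=3: → [9,18); WM=14
i=2 t=15 v=5: → [9,18); WM=14
i=3 t=11 v=5: DROP (t<14-1); WM=14
i=4 t=22 v=8: → [18,27); WM=21; [9,18) fires=5
i=5 t=23 v=3: → [18,27); WM=22
i=6 t=24 v=5: → [18,27); WM=23
i=7 t=27 v=9: → [27,36); WM=26
i=8 t=40 v=7: → [36,45); WM=39; [18,27) fires=8 [27,36) fires=9
i=9 t=18 v=3: DROP (t<39-1); WM=39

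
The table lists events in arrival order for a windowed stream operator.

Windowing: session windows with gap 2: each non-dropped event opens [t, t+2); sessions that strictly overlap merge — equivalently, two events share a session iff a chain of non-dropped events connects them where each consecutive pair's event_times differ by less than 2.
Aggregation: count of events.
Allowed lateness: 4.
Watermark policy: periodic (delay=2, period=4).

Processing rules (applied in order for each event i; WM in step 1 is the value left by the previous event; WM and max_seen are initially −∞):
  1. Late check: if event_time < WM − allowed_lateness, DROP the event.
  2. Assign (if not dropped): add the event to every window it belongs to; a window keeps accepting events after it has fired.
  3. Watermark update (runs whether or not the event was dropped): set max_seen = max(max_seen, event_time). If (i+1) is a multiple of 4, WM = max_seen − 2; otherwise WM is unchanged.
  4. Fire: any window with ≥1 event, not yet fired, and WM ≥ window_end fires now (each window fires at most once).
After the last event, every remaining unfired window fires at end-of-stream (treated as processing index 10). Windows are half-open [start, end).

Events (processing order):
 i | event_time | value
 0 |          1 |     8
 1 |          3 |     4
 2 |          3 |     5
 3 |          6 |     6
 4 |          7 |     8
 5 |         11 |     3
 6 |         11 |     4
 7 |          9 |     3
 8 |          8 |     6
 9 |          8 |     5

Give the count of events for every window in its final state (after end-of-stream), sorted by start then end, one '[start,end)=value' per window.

i=0 t=1 v=8: → [1,3); WM=−∞
i=1 t=3 v=4: → [3,5); WM=−∞
i=2 t=3 v=5: → [3,5); WM=−∞
i=3 t=6 v=6: → [6,8); WM=4
i=4 t=7 v=8: → [6,9); WM=4
i=5 t=11 v=3: → [11,13); WM=4
i=6 t=11 v=4: → [11,13); WM=4
i=7 t=9 v=3: → [9,11); WM=9
i=8 t=8 v=6: → [6,11); WM=9
i=9 t=8 v=5: → [6,11); WM=9

[1,3)=1 [3,5)=2 [6,11)=5 [11,13)=2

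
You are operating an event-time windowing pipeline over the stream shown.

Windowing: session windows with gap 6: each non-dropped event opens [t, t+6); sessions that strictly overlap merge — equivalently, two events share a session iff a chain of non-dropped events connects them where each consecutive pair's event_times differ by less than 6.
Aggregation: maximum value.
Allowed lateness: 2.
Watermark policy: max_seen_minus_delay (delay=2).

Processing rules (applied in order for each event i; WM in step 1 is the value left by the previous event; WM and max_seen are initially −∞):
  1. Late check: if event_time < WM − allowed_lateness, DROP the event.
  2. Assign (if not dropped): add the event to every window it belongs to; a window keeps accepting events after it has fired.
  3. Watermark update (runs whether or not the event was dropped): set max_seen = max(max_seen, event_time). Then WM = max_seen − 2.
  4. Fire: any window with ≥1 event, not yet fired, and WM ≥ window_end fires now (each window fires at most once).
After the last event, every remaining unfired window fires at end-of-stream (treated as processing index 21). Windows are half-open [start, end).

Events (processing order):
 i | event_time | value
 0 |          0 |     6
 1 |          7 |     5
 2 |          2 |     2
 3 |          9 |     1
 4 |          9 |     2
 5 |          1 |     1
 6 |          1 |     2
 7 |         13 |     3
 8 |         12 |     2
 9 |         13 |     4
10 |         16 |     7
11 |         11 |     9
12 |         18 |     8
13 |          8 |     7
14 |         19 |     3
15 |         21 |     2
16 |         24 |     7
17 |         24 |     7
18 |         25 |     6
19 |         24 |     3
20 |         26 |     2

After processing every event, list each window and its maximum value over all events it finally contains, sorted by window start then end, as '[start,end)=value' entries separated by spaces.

i=0 t=0 v=6: → [0,6); WM=-2
i=1 t=7 v=5: → [7,13); WM=5
i=2 t=2 v=2: DROP (t<5-2); WM=5
i=3 t=9 v=1: → [7,15); WM=7
i=4 t=9 v=2: → [7,15); WM=7
i=5 t=1 v=1: DROP (t<7-2); WM=7
i=6 t=1 v=2: DROP (t<7-2); WM=7
i=7 t=13 v=3: → [7,19); WM=11
i=8 t=12 v=2: → [7,19); WM=11
i=9 t=13 v=4: → [7,19); WM=11
i=10 t=16 v=7: → [7,22); WM=14
i=11 t=11 v=9: DROP (t<14-2); WM=14
i=12 t=18 v=8: → [7,24); WM=16
i=13 t=8 v=7: DROP (t<16-2); WM=16
i=14 t=19 v=3: → [7,25); WM=17
i=15 t=21 v=2: → [7,27); WM=19
i=16 t=24 v=7: → [7,30); WM=22
i=17 t=24 v=7: → [7,30); WM=22
i=18 t=25 v=6: → [7,31); WM=23
i=19 t=24 v=3: → [7,31); WM=23
i=20 t=26 v=2: → [7,32); WM=24

[0,6)=6 [7,32)=8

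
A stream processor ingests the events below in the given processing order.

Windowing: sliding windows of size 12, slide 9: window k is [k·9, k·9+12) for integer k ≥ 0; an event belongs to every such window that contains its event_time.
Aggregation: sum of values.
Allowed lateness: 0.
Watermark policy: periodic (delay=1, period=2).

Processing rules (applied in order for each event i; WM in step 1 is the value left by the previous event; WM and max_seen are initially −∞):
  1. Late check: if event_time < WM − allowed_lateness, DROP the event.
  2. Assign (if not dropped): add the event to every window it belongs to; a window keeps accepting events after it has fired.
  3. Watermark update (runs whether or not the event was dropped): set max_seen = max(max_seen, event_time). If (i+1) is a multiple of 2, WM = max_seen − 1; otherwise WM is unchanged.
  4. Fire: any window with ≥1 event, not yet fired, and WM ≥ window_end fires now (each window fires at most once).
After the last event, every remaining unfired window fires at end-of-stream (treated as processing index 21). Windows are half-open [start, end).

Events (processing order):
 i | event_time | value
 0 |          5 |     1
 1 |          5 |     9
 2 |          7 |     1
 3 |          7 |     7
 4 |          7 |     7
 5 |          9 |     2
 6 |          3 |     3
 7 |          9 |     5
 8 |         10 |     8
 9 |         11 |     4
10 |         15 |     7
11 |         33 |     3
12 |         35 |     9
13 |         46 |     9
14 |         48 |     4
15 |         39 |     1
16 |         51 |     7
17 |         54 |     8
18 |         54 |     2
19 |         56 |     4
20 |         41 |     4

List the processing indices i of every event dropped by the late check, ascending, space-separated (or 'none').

i=0 t=5 v=1: → [0,12); WM=−∞
i=1 t=5 v=9: → [0,12); WM=4
i=2 t=7 v=1: → [0,12); WM=4
i=3 t=7 v=7: → [0,12); WM=6
i=4 t=7 v=7: → [0,12); WM=6
i=5 t=9 v=2: → [9,21),[0,12); WM=8
i=6 t=3 v=3: DROP (t<8-0); WM=8
i=7 t=9 v=5: → [9,21),[0,12); WM=8
i=8 t=10 v=8: → [9,21),[0,12); WM=8
i=9 t=11 v=4: → [9,21),[0,12); WM=10
i=10 t=15 v=7: → [9,21); WM=10
i=11 t=33 v=3: → [27,39); WM=32; [0,12) fires=44 [9,21) fires=26
i=12 t=35 v=9: → [27,39); WM=32
i=13 t=46 v=9: → [45,57),[36,48); WM=45; [27,39) fires=12
i=14 t=48 v=4: → [45,57); WM=45
i=15 t=39 v=1: DROP (t<45-0); WM=47
i=16 t=51 v=7: → [45,57); WM=47
i=17 t=54 v=8: → [54,66),[45,57); WM=53; [36,48) fires=9
i=18 t=54 v=2: → [54,66),[45,57); WM=53
i=19 t=56 v=4: → [54,66),[45,57); WM=55
i=20 t=41 v=4: DROP (t<55-0); WM=55

6 15 20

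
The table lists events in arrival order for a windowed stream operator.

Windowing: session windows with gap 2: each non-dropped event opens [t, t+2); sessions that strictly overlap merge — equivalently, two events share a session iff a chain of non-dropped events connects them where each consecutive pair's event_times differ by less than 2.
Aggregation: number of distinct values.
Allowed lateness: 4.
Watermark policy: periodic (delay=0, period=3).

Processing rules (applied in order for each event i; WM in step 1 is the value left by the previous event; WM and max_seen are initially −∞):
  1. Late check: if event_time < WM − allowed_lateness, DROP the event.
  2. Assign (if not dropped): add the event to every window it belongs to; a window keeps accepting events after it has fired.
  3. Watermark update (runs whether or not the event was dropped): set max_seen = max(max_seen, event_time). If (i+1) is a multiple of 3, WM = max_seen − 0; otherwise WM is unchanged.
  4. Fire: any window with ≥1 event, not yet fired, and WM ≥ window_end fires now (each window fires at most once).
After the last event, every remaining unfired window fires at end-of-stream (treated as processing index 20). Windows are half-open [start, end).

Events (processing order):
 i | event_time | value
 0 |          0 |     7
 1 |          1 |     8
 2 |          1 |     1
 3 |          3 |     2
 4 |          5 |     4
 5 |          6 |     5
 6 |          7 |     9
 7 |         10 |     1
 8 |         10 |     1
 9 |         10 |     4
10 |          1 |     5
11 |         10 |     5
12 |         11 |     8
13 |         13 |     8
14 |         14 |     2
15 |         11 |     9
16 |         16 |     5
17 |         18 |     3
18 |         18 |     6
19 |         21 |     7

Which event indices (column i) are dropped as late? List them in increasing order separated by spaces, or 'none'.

10

i=0 t=0 v=7: → [0,2); WM=−∞
i=1 t=1 v=8: → [0,3); WM=−∞
i=2 t=1 v=1: → [0,3); WM=1
i=3 t=3 v=2: → [3,5); WM=1
i=4 t=5 v=4: → [5,7); WM=1
i=5 t=6 v=5: → [5,8); WM=6
i=6 t=7 v=9: → [5,9); WM=6
i=7 t=10 v=1: → [10,12); WM=6
i=8 t=10 v=1: → [10,12); WM=10
i=9 t=10 v=4: → [10,12); WM=10
i=10 t=1 v=5: DROP (t<10-4); WM=10
i=11 t=10 v=5: → [10,12); WM=10
i=12 t=11 v=8: → [10,13); WM=10
i=13 t=13 v=8: → [13,15); WM=10
i=14 t=14 v=2: → [13,16); WM=14
i=15 t=11 v=9: → [10,13); WM=14
i=16 t=16 v=5: → [16,18); WM=14
i=17 t=18 v=3: → [18,20); WM=18
i=18 t=18 v=6: → [18,20); WM=18
i=19 t=21 v=7: → [21,23); WM=18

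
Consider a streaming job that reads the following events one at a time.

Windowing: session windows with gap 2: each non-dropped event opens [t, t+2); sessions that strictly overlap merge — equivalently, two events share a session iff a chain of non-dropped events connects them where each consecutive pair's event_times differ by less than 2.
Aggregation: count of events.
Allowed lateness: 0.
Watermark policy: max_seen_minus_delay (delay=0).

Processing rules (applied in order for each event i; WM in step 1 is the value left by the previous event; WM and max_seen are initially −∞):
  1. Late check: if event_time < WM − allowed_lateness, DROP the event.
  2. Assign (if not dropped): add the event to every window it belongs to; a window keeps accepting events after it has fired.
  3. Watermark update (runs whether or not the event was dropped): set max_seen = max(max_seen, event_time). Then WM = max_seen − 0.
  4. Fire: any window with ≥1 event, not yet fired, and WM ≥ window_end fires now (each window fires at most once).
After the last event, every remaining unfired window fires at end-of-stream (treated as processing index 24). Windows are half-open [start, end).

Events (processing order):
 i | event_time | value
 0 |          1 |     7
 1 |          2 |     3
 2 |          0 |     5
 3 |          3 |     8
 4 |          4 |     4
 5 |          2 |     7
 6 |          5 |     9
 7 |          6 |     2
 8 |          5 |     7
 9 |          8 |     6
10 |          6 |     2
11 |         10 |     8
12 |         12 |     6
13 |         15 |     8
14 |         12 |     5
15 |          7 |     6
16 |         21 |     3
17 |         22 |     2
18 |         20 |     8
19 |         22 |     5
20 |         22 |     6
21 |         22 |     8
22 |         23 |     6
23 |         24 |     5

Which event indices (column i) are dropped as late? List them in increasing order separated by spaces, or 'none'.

2 5 8 10 14 15 18

i=0 t=1 v=7: → [1,3); WM=1
i=1 t=2 v=3: → [1,4); WM=2
i=2 t=0 v=5: DROP (t<2-0); WM=2
i=3 t=3 v=8: → [1,5); WM=3
i=4 t=4 v=4: → [1,6); WM=4
i=5 t=2 v=7: DROP (t<4-0); WM=4
i=6 t=5 v=9: → [1,7); WM=5
i=7 t=6 v=2: → [1,8); WM=6
i=8 t=5 v=7: DROP (t<6-0); WM=6
i=9 t=8 v=6: → [8,10); WM=8
i=10 t=6 v=2: DROP (t<8-0); WM=8
i=11 t=10 v=8: → [10,12); WM=10
i=12 t=12 v=6: → [12,14); WM=12
i=13 t=15 v=8: → [15,17); WM=15
i=14 t=12 v=5: DROP (t<15-0); WM=15
i=15 t=7 v=6: DROP (t<15-0); WM=15
i=16 t=21 v=3: → [21,23); WM=21
i=17 t=22 v=2: → [21,24); WM=22
i=18 t=20 v=8: DROP (t<22-0); WM=22
i=19 t=22 v=5: → [21,24); WM=22
i=20 t=22 v=6: → [21,24); WM=22
i=21 t=22 v=8: → [21,24); WM=22
i=22 t=23 v=6: → [21,25); WM=23
i=23 t=24 v=5: → [21,26); WM=24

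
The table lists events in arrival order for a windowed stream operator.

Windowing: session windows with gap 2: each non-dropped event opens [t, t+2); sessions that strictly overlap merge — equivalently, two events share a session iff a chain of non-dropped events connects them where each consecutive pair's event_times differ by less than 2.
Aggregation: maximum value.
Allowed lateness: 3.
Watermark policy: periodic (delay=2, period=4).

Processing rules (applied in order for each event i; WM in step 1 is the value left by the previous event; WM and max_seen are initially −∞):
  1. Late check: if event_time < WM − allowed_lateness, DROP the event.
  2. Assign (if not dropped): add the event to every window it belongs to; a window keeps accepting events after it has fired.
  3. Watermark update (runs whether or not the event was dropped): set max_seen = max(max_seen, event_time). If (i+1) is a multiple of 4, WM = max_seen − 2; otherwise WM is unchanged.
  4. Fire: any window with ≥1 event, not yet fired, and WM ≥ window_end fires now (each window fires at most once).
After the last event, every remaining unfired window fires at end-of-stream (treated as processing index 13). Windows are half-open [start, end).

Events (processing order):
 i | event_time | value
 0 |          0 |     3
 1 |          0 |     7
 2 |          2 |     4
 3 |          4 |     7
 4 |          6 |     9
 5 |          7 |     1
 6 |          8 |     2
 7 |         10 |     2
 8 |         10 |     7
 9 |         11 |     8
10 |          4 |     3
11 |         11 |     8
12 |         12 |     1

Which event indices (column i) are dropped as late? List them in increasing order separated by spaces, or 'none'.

i=0 t=0 v=3: → [0,2); WM=−∞
i=1 t=0 v=7: → [0,2); WM=−∞
i=2 t=2 v=4: → [2,4); WM=−∞
i=3 t=4 v=7: → [4,6); WM=2
i=4 t=6 v=9: → [6,8); WM=2
i=5 t=7 v=1: → [6,9); WM=2
i=6 t=8 v=2: → [6,10); WM=2
i=7 t=10 v=2: → [10,12); WM=8
i=8 t=10 v=7: → [10,12); WM=8
i=9 t=11 v=8: → [10,13); WM=8
i=10 t=4 v=3: DROP (t<8-3); WM=8
i=11 t=11 v=8: → [10,13); WM=9
i=12 t=12 v=1: → [10,14); WM=9

10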